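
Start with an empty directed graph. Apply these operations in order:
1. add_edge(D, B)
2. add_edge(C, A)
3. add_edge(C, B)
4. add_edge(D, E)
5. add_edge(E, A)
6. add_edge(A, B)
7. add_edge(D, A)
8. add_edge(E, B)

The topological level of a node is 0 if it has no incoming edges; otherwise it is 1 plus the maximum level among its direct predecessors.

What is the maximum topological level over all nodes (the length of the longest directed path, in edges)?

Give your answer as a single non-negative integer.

Op 1: add_edge(D, B). Edges now: 1
Op 2: add_edge(C, A). Edges now: 2
Op 3: add_edge(C, B). Edges now: 3
Op 4: add_edge(D, E). Edges now: 4
Op 5: add_edge(E, A). Edges now: 5
Op 6: add_edge(A, B). Edges now: 6
Op 7: add_edge(D, A). Edges now: 7
Op 8: add_edge(E, B). Edges now: 8
Compute levels (Kahn BFS):
  sources (in-degree 0): C, D
  process C: level=0
    C->A: in-degree(A)=2, level(A)>=1
    C->B: in-degree(B)=3, level(B)>=1
  process D: level=0
    D->A: in-degree(A)=1, level(A)>=1
    D->B: in-degree(B)=2, level(B)>=1
    D->E: in-degree(E)=0, level(E)=1, enqueue
  process E: level=1
    E->A: in-degree(A)=0, level(A)=2, enqueue
    E->B: in-degree(B)=1, level(B)>=2
  process A: level=2
    A->B: in-degree(B)=0, level(B)=3, enqueue
  process B: level=3
All levels: A:2, B:3, C:0, D:0, E:1
max level = 3

Answer: 3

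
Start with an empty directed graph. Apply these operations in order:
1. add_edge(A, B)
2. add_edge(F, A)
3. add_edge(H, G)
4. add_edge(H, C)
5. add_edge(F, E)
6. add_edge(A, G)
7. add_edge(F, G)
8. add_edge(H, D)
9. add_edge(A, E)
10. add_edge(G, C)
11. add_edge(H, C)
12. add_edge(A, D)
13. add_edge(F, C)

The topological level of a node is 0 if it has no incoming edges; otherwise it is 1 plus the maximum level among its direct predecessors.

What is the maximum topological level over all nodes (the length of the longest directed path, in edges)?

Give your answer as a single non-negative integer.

Op 1: add_edge(A, B). Edges now: 1
Op 2: add_edge(F, A). Edges now: 2
Op 3: add_edge(H, G). Edges now: 3
Op 4: add_edge(H, C). Edges now: 4
Op 5: add_edge(F, E). Edges now: 5
Op 6: add_edge(A, G). Edges now: 6
Op 7: add_edge(F, G). Edges now: 7
Op 8: add_edge(H, D). Edges now: 8
Op 9: add_edge(A, E). Edges now: 9
Op 10: add_edge(G, C). Edges now: 10
Op 11: add_edge(H, C) (duplicate, no change). Edges now: 10
Op 12: add_edge(A, D). Edges now: 11
Op 13: add_edge(F, C). Edges now: 12
Compute levels (Kahn BFS):
  sources (in-degree 0): F, H
  process F: level=0
    F->A: in-degree(A)=0, level(A)=1, enqueue
    F->C: in-degree(C)=2, level(C)>=1
    F->E: in-degree(E)=1, level(E)>=1
    F->G: in-degree(G)=2, level(G)>=1
  process H: level=0
    H->C: in-degree(C)=1, level(C)>=1
    H->D: in-degree(D)=1, level(D)>=1
    H->G: in-degree(G)=1, level(G)>=1
  process A: level=1
    A->B: in-degree(B)=0, level(B)=2, enqueue
    A->D: in-degree(D)=0, level(D)=2, enqueue
    A->E: in-degree(E)=0, level(E)=2, enqueue
    A->G: in-degree(G)=0, level(G)=2, enqueue
  process B: level=2
  process D: level=2
  process E: level=2
  process G: level=2
    G->C: in-degree(C)=0, level(C)=3, enqueue
  process C: level=3
All levels: A:1, B:2, C:3, D:2, E:2, F:0, G:2, H:0
max level = 3

Answer: 3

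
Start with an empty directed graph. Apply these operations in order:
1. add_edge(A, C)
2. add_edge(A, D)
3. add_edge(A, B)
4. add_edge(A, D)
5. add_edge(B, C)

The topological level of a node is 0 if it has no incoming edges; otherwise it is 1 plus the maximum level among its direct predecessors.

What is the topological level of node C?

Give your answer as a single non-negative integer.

Op 1: add_edge(A, C). Edges now: 1
Op 2: add_edge(A, D). Edges now: 2
Op 3: add_edge(A, B). Edges now: 3
Op 4: add_edge(A, D) (duplicate, no change). Edges now: 3
Op 5: add_edge(B, C). Edges now: 4
Compute levels (Kahn BFS):
  sources (in-degree 0): A
  process A: level=0
    A->B: in-degree(B)=0, level(B)=1, enqueue
    A->C: in-degree(C)=1, level(C)>=1
    A->D: in-degree(D)=0, level(D)=1, enqueue
  process B: level=1
    B->C: in-degree(C)=0, level(C)=2, enqueue
  process D: level=1
  process C: level=2
All levels: A:0, B:1, C:2, D:1
level(C) = 2

Answer: 2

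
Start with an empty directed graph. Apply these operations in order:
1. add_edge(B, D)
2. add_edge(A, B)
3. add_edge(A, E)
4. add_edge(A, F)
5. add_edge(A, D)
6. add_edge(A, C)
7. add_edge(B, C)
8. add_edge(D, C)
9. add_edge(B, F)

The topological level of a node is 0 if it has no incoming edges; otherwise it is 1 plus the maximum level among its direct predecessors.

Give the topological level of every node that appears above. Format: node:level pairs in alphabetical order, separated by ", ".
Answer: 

Answer: A:0, B:1, C:3, D:2, E:1, F:2

Derivation:
Op 1: add_edge(B, D). Edges now: 1
Op 2: add_edge(A, B). Edges now: 2
Op 3: add_edge(A, E). Edges now: 3
Op 4: add_edge(A, F). Edges now: 4
Op 5: add_edge(A, D). Edges now: 5
Op 6: add_edge(A, C). Edges now: 6
Op 7: add_edge(B, C). Edges now: 7
Op 8: add_edge(D, C). Edges now: 8
Op 9: add_edge(B, F). Edges now: 9
Compute levels (Kahn BFS):
  sources (in-degree 0): A
  process A: level=0
    A->B: in-degree(B)=0, level(B)=1, enqueue
    A->C: in-degree(C)=2, level(C)>=1
    A->D: in-degree(D)=1, level(D)>=1
    A->E: in-degree(E)=0, level(E)=1, enqueue
    A->F: in-degree(F)=1, level(F)>=1
  process B: level=1
    B->C: in-degree(C)=1, level(C)>=2
    B->D: in-degree(D)=0, level(D)=2, enqueue
    B->F: in-degree(F)=0, level(F)=2, enqueue
  process E: level=1
  process D: level=2
    D->C: in-degree(C)=0, level(C)=3, enqueue
  process F: level=2
  process C: level=3
All levels: A:0, B:1, C:3, D:2, E:1, F:2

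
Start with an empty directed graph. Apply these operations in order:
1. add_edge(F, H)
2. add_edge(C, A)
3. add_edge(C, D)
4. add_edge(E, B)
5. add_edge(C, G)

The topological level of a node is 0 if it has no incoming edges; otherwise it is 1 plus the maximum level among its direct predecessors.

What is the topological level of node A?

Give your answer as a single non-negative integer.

Answer: 1

Derivation:
Op 1: add_edge(F, H). Edges now: 1
Op 2: add_edge(C, A). Edges now: 2
Op 3: add_edge(C, D). Edges now: 3
Op 4: add_edge(E, B). Edges now: 4
Op 5: add_edge(C, G). Edges now: 5
Compute levels (Kahn BFS):
  sources (in-degree 0): C, E, F
  process C: level=0
    C->A: in-degree(A)=0, level(A)=1, enqueue
    C->D: in-degree(D)=0, level(D)=1, enqueue
    C->G: in-degree(G)=0, level(G)=1, enqueue
  process E: level=0
    E->B: in-degree(B)=0, level(B)=1, enqueue
  process F: level=0
    F->H: in-degree(H)=0, level(H)=1, enqueue
  process A: level=1
  process D: level=1
  process G: level=1
  process B: level=1
  process H: level=1
All levels: A:1, B:1, C:0, D:1, E:0, F:0, G:1, H:1
level(A) = 1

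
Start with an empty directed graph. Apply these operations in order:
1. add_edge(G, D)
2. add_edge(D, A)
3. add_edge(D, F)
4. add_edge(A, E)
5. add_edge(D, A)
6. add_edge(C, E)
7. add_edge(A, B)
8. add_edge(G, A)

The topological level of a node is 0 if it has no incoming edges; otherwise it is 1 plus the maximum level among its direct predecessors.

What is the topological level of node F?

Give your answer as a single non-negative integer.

Op 1: add_edge(G, D). Edges now: 1
Op 2: add_edge(D, A). Edges now: 2
Op 3: add_edge(D, F). Edges now: 3
Op 4: add_edge(A, E). Edges now: 4
Op 5: add_edge(D, A) (duplicate, no change). Edges now: 4
Op 6: add_edge(C, E). Edges now: 5
Op 7: add_edge(A, B). Edges now: 6
Op 8: add_edge(G, A). Edges now: 7
Compute levels (Kahn BFS):
  sources (in-degree 0): C, G
  process C: level=0
    C->E: in-degree(E)=1, level(E)>=1
  process G: level=0
    G->A: in-degree(A)=1, level(A)>=1
    G->D: in-degree(D)=0, level(D)=1, enqueue
  process D: level=1
    D->A: in-degree(A)=0, level(A)=2, enqueue
    D->F: in-degree(F)=0, level(F)=2, enqueue
  process A: level=2
    A->B: in-degree(B)=0, level(B)=3, enqueue
    A->E: in-degree(E)=0, level(E)=3, enqueue
  process F: level=2
  process B: level=3
  process E: level=3
All levels: A:2, B:3, C:0, D:1, E:3, F:2, G:0
level(F) = 2

Answer: 2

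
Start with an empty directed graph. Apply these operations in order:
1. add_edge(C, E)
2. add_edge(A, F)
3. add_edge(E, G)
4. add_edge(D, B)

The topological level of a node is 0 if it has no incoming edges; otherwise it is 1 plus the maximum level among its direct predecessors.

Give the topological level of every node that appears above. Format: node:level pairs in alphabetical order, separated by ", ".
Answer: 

Answer: A:0, B:1, C:0, D:0, E:1, F:1, G:2

Derivation:
Op 1: add_edge(C, E). Edges now: 1
Op 2: add_edge(A, F). Edges now: 2
Op 3: add_edge(E, G). Edges now: 3
Op 4: add_edge(D, B). Edges now: 4
Compute levels (Kahn BFS):
  sources (in-degree 0): A, C, D
  process A: level=0
    A->F: in-degree(F)=0, level(F)=1, enqueue
  process C: level=0
    C->E: in-degree(E)=0, level(E)=1, enqueue
  process D: level=0
    D->B: in-degree(B)=0, level(B)=1, enqueue
  process F: level=1
  process E: level=1
    E->G: in-degree(G)=0, level(G)=2, enqueue
  process B: level=1
  process G: level=2
All levels: A:0, B:1, C:0, D:0, E:1, F:1, G:2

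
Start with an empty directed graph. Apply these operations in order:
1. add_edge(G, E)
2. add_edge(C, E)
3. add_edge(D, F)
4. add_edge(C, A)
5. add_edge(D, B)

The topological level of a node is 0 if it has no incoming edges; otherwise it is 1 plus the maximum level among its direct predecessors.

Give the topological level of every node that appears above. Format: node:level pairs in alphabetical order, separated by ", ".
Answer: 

Op 1: add_edge(G, E). Edges now: 1
Op 2: add_edge(C, E). Edges now: 2
Op 3: add_edge(D, F). Edges now: 3
Op 4: add_edge(C, A). Edges now: 4
Op 5: add_edge(D, B). Edges now: 5
Compute levels (Kahn BFS):
  sources (in-degree 0): C, D, G
  process C: level=0
    C->A: in-degree(A)=0, level(A)=1, enqueue
    C->E: in-degree(E)=1, level(E)>=1
  process D: level=0
    D->B: in-degree(B)=0, level(B)=1, enqueue
    D->F: in-degree(F)=0, level(F)=1, enqueue
  process G: level=0
    G->E: in-degree(E)=0, level(E)=1, enqueue
  process A: level=1
  process B: level=1
  process F: level=1
  process E: level=1
All levels: A:1, B:1, C:0, D:0, E:1, F:1, G:0

Answer: A:1, B:1, C:0, D:0, E:1, F:1, G:0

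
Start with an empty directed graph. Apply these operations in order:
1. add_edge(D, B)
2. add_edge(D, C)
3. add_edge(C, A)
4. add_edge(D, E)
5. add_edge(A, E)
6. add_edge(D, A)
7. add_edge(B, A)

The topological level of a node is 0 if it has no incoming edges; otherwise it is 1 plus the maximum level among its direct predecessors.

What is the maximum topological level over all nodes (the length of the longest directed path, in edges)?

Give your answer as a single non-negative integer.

Op 1: add_edge(D, B). Edges now: 1
Op 2: add_edge(D, C). Edges now: 2
Op 3: add_edge(C, A). Edges now: 3
Op 4: add_edge(D, E). Edges now: 4
Op 5: add_edge(A, E). Edges now: 5
Op 6: add_edge(D, A). Edges now: 6
Op 7: add_edge(B, A). Edges now: 7
Compute levels (Kahn BFS):
  sources (in-degree 0): D
  process D: level=0
    D->A: in-degree(A)=2, level(A)>=1
    D->B: in-degree(B)=0, level(B)=1, enqueue
    D->C: in-degree(C)=0, level(C)=1, enqueue
    D->E: in-degree(E)=1, level(E)>=1
  process B: level=1
    B->A: in-degree(A)=1, level(A)>=2
  process C: level=1
    C->A: in-degree(A)=0, level(A)=2, enqueue
  process A: level=2
    A->E: in-degree(E)=0, level(E)=3, enqueue
  process E: level=3
All levels: A:2, B:1, C:1, D:0, E:3
max level = 3

Answer: 3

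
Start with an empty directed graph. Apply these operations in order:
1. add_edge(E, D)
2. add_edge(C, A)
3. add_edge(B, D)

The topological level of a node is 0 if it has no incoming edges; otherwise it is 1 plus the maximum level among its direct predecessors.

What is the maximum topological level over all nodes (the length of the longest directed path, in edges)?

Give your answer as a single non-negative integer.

Op 1: add_edge(E, D). Edges now: 1
Op 2: add_edge(C, A). Edges now: 2
Op 3: add_edge(B, D). Edges now: 3
Compute levels (Kahn BFS):
  sources (in-degree 0): B, C, E
  process B: level=0
    B->D: in-degree(D)=1, level(D)>=1
  process C: level=0
    C->A: in-degree(A)=0, level(A)=1, enqueue
  process E: level=0
    E->D: in-degree(D)=0, level(D)=1, enqueue
  process A: level=1
  process D: level=1
All levels: A:1, B:0, C:0, D:1, E:0
max level = 1

Answer: 1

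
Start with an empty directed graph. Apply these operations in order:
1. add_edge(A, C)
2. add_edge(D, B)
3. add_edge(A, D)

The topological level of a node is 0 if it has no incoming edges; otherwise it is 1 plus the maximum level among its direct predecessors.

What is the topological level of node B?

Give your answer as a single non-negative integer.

Op 1: add_edge(A, C). Edges now: 1
Op 2: add_edge(D, B). Edges now: 2
Op 3: add_edge(A, D). Edges now: 3
Compute levels (Kahn BFS):
  sources (in-degree 0): A
  process A: level=0
    A->C: in-degree(C)=0, level(C)=1, enqueue
    A->D: in-degree(D)=0, level(D)=1, enqueue
  process C: level=1
  process D: level=1
    D->B: in-degree(B)=0, level(B)=2, enqueue
  process B: level=2
All levels: A:0, B:2, C:1, D:1
level(B) = 2

Answer: 2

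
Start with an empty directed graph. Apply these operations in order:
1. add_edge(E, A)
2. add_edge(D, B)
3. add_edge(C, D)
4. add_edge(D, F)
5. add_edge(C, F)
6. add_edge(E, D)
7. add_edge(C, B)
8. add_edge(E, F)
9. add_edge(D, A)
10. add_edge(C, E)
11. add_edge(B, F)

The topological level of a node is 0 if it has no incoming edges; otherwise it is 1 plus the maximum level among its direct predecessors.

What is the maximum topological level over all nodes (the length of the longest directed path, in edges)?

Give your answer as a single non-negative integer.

Answer: 4

Derivation:
Op 1: add_edge(E, A). Edges now: 1
Op 2: add_edge(D, B). Edges now: 2
Op 3: add_edge(C, D). Edges now: 3
Op 4: add_edge(D, F). Edges now: 4
Op 5: add_edge(C, F). Edges now: 5
Op 6: add_edge(E, D). Edges now: 6
Op 7: add_edge(C, B). Edges now: 7
Op 8: add_edge(E, F). Edges now: 8
Op 9: add_edge(D, A). Edges now: 9
Op 10: add_edge(C, E). Edges now: 10
Op 11: add_edge(B, F). Edges now: 11
Compute levels (Kahn BFS):
  sources (in-degree 0): C
  process C: level=0
    C->B: in-degree(B)=1, level(B)>=1
    C->D: in-degree(D)=1, level(D)>=1
    C->E: in-degree(E)=0, level(E)=1, enqueue
    C->F: in-degree(F)=3, level(F)>=1
  process E: level=1
    E->A: in-degree(A)=1, level(A)>=2
    E->D: in-degree(D)=0, level(D)=2, enqueue
    E->F: in-degree(F)=2, level(F)>=2
  process D: level=2
    D->A: in-degree(A)=0, level(A)=3, enqueue
    D->B: in-degree(B)=0, level(B)=3, enqueue
    D->F: in-degree(F)=1, level(F)>=3
  process A: level=3
  process B: level=3
    B->F: in-degree(F)=0, level(F)=4, enqueue
  process F: level=4
All levels: A:3, B:3, C:0, D:2, E:1, F:4
max level = 4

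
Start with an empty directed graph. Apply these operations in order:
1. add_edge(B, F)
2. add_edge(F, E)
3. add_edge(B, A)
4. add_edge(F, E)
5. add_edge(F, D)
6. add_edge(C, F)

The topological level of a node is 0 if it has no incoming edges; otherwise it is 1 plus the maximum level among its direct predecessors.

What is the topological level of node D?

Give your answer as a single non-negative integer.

Op 1: add_edge(B, F). Edges now: 1
Op 2: add_edge(F, E). Edges now: 2
Op 3: add_edge(B, A). Edges now: 3
Op 4: add_edge(F, E) (duplicate, no change). Edges now: 3
Op 5: add_edge(F, D). Edges now: 4
Op 6: add_edge(C, F). Edges now: 5
Compute levels (Kahn BFS):
  sources (in-degree 0): B, C
  process B: level=0
    B->A: in-degree(A)=0, level(A)=1, enqueue
    B->F: in-degree(F)=1, level(F)>=1
  process C: level=0
    C->F: in-degree(F)=0, level(F)=1, enqueue
  process A: level=1
  process F: level=1
    F->D: in-degree(D)=0, level(D)=2, enqueue
    F->E: in-degree(E)=0, level(E)=2, enqueue
  process D: level=2
  process E: level=2
All levels: A:1, B:0, C:0, D:2, E:2, F:1
level(D) = 2

Answer: 2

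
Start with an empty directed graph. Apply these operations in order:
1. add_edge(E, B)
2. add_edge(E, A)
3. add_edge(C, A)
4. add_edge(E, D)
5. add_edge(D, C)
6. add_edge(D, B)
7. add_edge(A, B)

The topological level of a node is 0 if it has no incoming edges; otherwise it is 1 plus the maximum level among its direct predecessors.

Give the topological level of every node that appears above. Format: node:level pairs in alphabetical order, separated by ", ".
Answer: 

Op 1: add_edge(E, B). Edges now: 1
Op 2: add_edge(E, A). Edges now: 2
Op 3: add_edge(C, A). Edges now: 3
Op 4: add_edge(E, D). Edges now: 4
Op 5: add_edge(D, C). Edges now: 5
Op 6: add_edge(D, B). Edges now: 6
Op 7: add_edge(A, B). Edges now: 7
Compute levels (Kahn BFS):
  sources (in-degree 0): E
  process E: level=0
    E->A: in-degree(A)=1, level(A)>=1
    E->B: in-degree(B)=2, level(B)>=1
    E->D: in-degree(D)=0, level(D)=1, enqueue
  process D: level=1
    D->B: in-degree(B)=1, level(B)>=2
    D->C: in-degree(C)=0, level(C)=2, enqueue
  process C: level=2
    C->A: in-degree(A)=0, level(A)=3, enqueue
  process A: level=3
    A->B: in-degree(B)=0, level(B)=4, enqueue
  process B: level=4
All levels: A:3, B:4, C:2, D:1, E:0

Answer: A:3, B:4, C:2, D:1, E:0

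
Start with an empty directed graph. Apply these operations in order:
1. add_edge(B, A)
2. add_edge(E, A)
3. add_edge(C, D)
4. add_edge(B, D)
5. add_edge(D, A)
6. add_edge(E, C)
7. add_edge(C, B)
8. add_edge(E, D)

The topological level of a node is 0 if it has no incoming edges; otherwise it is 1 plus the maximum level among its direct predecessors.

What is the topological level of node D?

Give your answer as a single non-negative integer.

Op 1: add_edge(B, A). Edges now: 1
Op 2: add_edge(E, A). Edges now: 2
Op 3: add_edge(C, D). Edges now: 3
Op 4: add_edge(B, D). Edges now: 4
Op 5: add_edge(D, A). Edges now: 5
Op 6: add_edge(E, C). Edges now: 6
Op 7: add_edge(C, B). Edges now: 7
Op 8: add_edge(E, D). Edges now: 8
Compute levels (Kahn BFS):
  sources (in-degree 0): E
  process E: level=0
    E->A: in-degree(A)=2, level(A)>=1
    E->C: in-degree(C)=0, level(C)=1, enqueue
    E->D: in-degree(D)=2, level(D)>=1
  process C: level=1
    C->B: in-degree(B)=0, level(B)=2, enqueue
    C->D: in-degree(D)=1, level(D)>=2
  process B: level=2
    B->A: in-degree(A)=1, level(A)>=3
    B->D: in-degree(D)=0, level(D)=3, enqueue
  process D: level=3
    D->A: in-degree(A)=0, level(A)=4, enqueue
  process A: level=4
All levels: A:4, B:2, C:1, D:3, E:0
level(D) = 3

Answer: 3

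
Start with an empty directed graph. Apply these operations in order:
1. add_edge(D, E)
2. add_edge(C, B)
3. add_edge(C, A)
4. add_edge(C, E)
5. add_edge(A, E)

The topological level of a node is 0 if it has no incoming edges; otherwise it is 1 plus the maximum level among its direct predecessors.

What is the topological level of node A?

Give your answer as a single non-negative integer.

Op 1: add_edge(D, E). Edges now: 1
Op 2: add_edge(C, B). Edges now: 2
Op 3: add_edge(C, A). Edges now: 3
Op 4: add_edge(C, E). Edges now: 4
Op 5: add_edge(A, E). Edges now: 5
Compute levels (Kahn BFS):
  sources (in-degree 0): C, D
  process C: level=0
    C->A: in-degree(A)=0, level(A)=1, enqueue
    C->B: in-degree(B)=0, level(B)=1, enqueue
    C->E: in-degree(E)=2, level(E)>=1
  process D: level=0
    D->E: in-degree(E)=1, level(E)>=1
  process A: level=1
    A->E: in-degree(E)=0, level(E)=2, enqueue
  process B: level=1
  process E: level=2
All levels: A:1, B:1, C:0, D:0, E:2
level(A) = 1

Answer: 1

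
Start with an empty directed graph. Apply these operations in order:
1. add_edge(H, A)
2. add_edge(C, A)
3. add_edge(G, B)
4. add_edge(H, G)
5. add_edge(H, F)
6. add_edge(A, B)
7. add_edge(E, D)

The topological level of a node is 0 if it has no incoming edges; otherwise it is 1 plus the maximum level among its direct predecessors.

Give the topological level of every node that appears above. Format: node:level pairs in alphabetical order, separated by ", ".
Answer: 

Op 1: add_edge(H, A). Edges now: 1
Op 2: add_edge(C, A). Edges now: 2
Op 3: add_edge(G, B). Edges now: 3
Op 4: add_edge(H, G). Edges now: 4
Op 5: add_edge(H, F). Edges now: 5
Op 6: add_edge(A, B). Edges now: 6
Op 7: add_edge(E, D). Edges now: 7
Compute levels (Kahn BFS):
  sources (in-degree 0): C, E, H
  process C: level=0
    C->A: in-degree(A)=1, level(A)>=1
  process E: level=0
    E->D: in-degree(D)=0, level(D)=1, enqueue
  process H: level=0
    H->A: in-degree(A)=0, level(A)=1, enqueue
    H->F: in-degree(F)=0, level(F)=1, enqueue
    H->G: in-degree(G)=0, level(G)=1, enqueue
  process D: level=1
  process A: level=1
    A->B: in-degree(B)=1, level(B)>=2
  process F: level=1
  process G: level=1
    G->B: in-degree(B)=0, level(B)=2, enqueue
  process B: level=2
All levels: A:1, B:2, C:0, D:1, E:0, F:1, G:1, H:0

Answer: A:1, B:2, C:0, D:1, E:0, F:1, G:1, H:0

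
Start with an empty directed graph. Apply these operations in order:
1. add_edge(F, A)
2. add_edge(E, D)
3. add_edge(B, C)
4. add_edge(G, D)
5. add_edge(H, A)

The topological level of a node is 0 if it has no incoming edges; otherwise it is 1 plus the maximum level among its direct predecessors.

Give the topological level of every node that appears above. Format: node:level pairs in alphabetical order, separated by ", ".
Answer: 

Op 1: add_edge(F, A). Edges now: 1
Op 2: add_edge(E, D). Edges now: 2
Op 3: add_edge(B, C). Edges now: 3
Op 4: add_edge(G, D). Edges now: 4
Op 5: add_edge(H, A). Edges now: 5
Compute levels (Kahn BFS):
  sources (in-degree 0): B, E, F, G, H
  process B: level=0
    B->C: in-degree(C)=0, level(C)=1, enqueue
  process E: level=0
    E->D: in-degree(D)=1, level(D)>=1
  process F: level=0
    F->A: in-degree(A)=1, level(A)>=1
  process G: level=0
    G->D: in-degree(D)=0, level(D)=1, enqueue
  process H: level=0
    H->A: in-degree(A)=0, level(A)=1, enqueue
  process C: level=1
  process D: level=1
  process A: level=1
All levels: A:1, B:0, C:1, D:1, E:0, F:0, G:0, H:0

Answer: A:1, B:0, C:1, D:1, E:0, F:0, G:0, H:0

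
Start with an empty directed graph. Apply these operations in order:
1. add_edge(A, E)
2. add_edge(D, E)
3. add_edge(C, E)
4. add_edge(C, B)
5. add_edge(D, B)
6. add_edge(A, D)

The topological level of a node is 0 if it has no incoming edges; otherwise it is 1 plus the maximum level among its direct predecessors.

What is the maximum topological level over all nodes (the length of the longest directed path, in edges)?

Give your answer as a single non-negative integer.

Answer: 2

Derivation:
Op 1: add_edge(A, E). Edges now: 1
Op 2: add_edge(D, E). Edges now: 2
Op 3: add_edge(C, E). Edges now: 3
Op 4: add_edge(C, B). Edges now: 4
Op 5: add_edge(D, B). Edges now: 5
Op 6: add_edge(A, D). Edges now: 6
Compute levels (Kahn BFS):
  sources (in-degree 0): A, C
  process A: level=0
    A->D: in-degree(D)=0, level(D)=1, enqueue
    A->E: in-degree(E)=2, level(E)>=1
  process C: level=0
    C->B: in-degree(B)=1, level(B)>=1
    C->E: in-degree(E)=1, level(E)>=1
  process D: level=1
    D->B: in-degree(B)=0, level(B)=2, enqueue
    D->E: in-degree(E)=0, level(E)=2, enqueue
  process B: level=2
  process E: level=2
All levels: A:0, B:2, C:0, D:1, E:2
max level = 2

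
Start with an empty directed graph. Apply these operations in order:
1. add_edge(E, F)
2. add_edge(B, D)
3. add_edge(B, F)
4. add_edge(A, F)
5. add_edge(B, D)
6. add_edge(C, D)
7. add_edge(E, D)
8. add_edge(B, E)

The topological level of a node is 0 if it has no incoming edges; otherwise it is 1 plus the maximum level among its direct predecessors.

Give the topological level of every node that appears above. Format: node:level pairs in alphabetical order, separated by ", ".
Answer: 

Op 1: add_edge(E, F). Edges now: 1
Op 2: add_edge(B, D). Edges now: 2
Op 3: add_edge(B, F). Edges now: 3
Op 4: add_edge(A, F). Edges now: 4
Op 5: add_edge(B, D) (duplicate, no change). Edges now: 4
Op 6: add_edge(C, D). Edges now: 5
Op 7: add_edge(E, D). Edges now: 6
Op 8: add_edge(B, E). Edges now: 7
Compute levels (Kahn BFS):
  sources (in-degree 0): A, B, C
  process A: level=0
    A->F: in-degree(F)=2, level(F)>=1
  process B: level=0
    B->D: in-degree(D)=2, level(D)>=1
    B->E: in-degree(E)=0, level(E)=1, enqueue
    B->F: in-degree(F)=1, level(F)>=1
  process C: level=0
    C->D: in-degree(D)=1, level(D)>=1
  process E: level=1
    E->D: in-degree(D)=0, level(D)=2, enqueue
    E->F: in-degree(F)=0, level(F)=2, enqueue
  process D: level=2
  process F: level=2
All levels: A:0, B:0, C:0, D:2, E:1, F:2

Answer: A:0, B:0, C:0, D:2, E:1, F:2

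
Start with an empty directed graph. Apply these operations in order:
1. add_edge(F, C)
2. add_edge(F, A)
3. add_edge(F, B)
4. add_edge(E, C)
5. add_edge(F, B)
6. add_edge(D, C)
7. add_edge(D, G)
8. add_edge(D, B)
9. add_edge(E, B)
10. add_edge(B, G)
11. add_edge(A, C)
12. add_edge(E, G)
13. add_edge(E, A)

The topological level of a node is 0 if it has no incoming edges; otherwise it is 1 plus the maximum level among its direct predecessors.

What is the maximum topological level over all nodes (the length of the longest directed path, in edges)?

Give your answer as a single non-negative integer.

Op 1: add_edge(F, C). Edges now: 1
Op 2: add_edge(F, A). Edges now: 2
Op 3: add_edge(F, B). Edges now: 3
Op 4: add_edge(E, C). Edges now: 4
Op 5: add_edge(F, B) (duplicate, no change). Edges now: 4
Op 6: add_edge(D, C). Edges now: 5
Op 7: add_edge(D, G). Edges now: 6
Op 8: add_edge(D, B). Edges now: 7
Op 9: add_edge(E, B). Edges now: 8
Op 10: add_edge(B, G). Edges now: 9
Op 11: add_edge(A, C). Edges now: 10
Op 12: add_edge(E, G). Edges now: 11
Op 13: add_edge(E, A). Edges now: 12
Compute levels (Kahn BFS):
  sources (in-degree 0): D, E, F
  process D: level=0
    D->B: in-degree(B)=2, level(B)>=1
    D->C: in-degree(C)=3, level(C)>=1
    D->G: in-degree(G)=2, level(G)>=1
  process E: level=0
    E->A: in-degree(A)=1, level(A)>=1
    E->B: in-degree(B)=1, level(B)>=1
    E->C: in-degree(C)=2, level(C)>=1
    E->G: in-degree(G)=1, level(G)>=1
  process F: level=0
    F->A: in-degree(A)=0, level(A)=1, enqueue
    F->B: in-degree(B)=0, level(B)=1, enqueue
    F->C: in-degree(C)=1, level(C)>=1
  process A: level=1
    A->C: in-degree(C)=0, level(C)=2, enqueue
  process B: level=1
    B->G: in-degree(G)=0, level(G)=2, enqueue
  process C: level=2
  process G: level=2
All levels: A:1, B:1, C:2, D:0, E:0, F:0, G:2
max level = 2

Answer: 2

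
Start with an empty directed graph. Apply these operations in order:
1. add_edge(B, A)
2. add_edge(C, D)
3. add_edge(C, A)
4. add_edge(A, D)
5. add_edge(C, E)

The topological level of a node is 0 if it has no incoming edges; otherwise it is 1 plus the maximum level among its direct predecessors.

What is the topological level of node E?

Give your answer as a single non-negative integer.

Op 1: add_edge(B, A). Edges now: 1
Op 2: add_edge(C, D). Edges now: 2
Op 3: add_edge(C, A). Edges now: 3
Op 4: add_edge(A, D). Edges now: 4
Op 5: add_edge(C, E). Edges now: 5
Compute levels (Kahn BFS):
  sources (in-degree 0): B, C
  process B: level=0
    B->A: in-degree(A)=1, level(A)>=1
  process C: level=0
    C->A: in-degree(A)=0, level(A)=1, enqueue
    C->D: in-degree(D)=1, level(D)>=1
    C->E: in-degree(E)=0, level(E)=1, enqueue
  process A: level=1
    A->D: in-degree(D)=0, level(D)=2, enqueue
  process E: level=1
  process D: level=2
All levels: A:1, B:0, C:0, D:2, E:1
level(E) = 1

Answer: 1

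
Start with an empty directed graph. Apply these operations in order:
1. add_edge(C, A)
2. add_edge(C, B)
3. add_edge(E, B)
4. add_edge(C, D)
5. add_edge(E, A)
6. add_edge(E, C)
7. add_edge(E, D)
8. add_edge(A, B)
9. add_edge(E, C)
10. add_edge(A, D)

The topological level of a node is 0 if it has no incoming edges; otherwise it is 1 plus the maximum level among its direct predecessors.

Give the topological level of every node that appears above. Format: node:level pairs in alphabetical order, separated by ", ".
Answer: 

Answer: A:2, B:3, C:1, D:3, E:0

Derivation:
Op 1: add_edge(C, A). Edges now: 1
Op 2: add_edge(C, B). Edges now: 2
Op 3: add_edge(E, B). Edges now: 3
Op 4: add_edge(C, D). Edges now: 4
Op 5: add_edge(E, A). Edges now: 5
Op 6: add_edge(E, C). Edges now: 6
Op 7: add_edge(E, D). Edges now: 7
Op 8: add_edge(A, B). Edges now: 8
Op 9: add_edge(E, C) (duplicate, no change). Edges now: 8
Op 10: add_edge(A, D). Edges now: 9
Compute levels (Kahn BFS):
  sources (in-degree 0): E
  process E: level=0
    E->A: in-degree(A)=1, level(A)>=1
    E->B: in-degree(B)=2, level(B)>=1
    E->C: in-degree(C)=0, level(C)=1, enqueue
    E->D: in-degree(D)=2, level(D)>=1
  process C: level=1
    C->A: in-degree(A)=0, level(A)=2, enqueue
    C->B: in-degree(B)=1, level(B)>=2
    C->D: in-degree(D)=1, level(D)>=2
  process A: level=2
    A->B: in-degree(B)=0, level(B)=3, enqueue
    A->D: in-degree(D)=0, level(D)=3, enqueue
  process B: level=3
  process D: level=3
All levels: A:2, B:3, C:1, D:3, E:0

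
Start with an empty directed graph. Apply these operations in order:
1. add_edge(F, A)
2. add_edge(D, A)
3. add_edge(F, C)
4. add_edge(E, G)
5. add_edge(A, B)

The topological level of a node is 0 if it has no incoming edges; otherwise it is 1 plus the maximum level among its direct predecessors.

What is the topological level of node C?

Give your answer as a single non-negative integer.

Answer: 1

Derivation:
Op 1: add_edge(F, A). Edges now: 1
Op 2: add_edge(D, A). Edges now: 2
Op 3: add_edge(F, C). Edges now: 3
Op 4: add_edge(E, G). Edges now: 4
Op 5: add_edge(A, B). Edges now: 5
Compute levels (Kahn BFS):
  sources (in-degree 0): D, E, F
  process D: level=0
    D->A: in-degree(A)=1, level(A)>=1
  process E: level=0
    E->G: in-degree(G)=0, level(G)=1, enqueue
  process F: level=0
    F->A: in-degree(A)=0, level(A)=1, enqueue
    F->C: in-degree(C)=0, level(C)=1, enqueue
  process G: level=1
  process A: level=1
    A->B: in-degree(B)=0, level(B)=2, enqueue
  process C: level=1
  process B: level=2
All levels: A:1, B:2, C:1, D:0, E:0, F:0, G:1
level(C) = 1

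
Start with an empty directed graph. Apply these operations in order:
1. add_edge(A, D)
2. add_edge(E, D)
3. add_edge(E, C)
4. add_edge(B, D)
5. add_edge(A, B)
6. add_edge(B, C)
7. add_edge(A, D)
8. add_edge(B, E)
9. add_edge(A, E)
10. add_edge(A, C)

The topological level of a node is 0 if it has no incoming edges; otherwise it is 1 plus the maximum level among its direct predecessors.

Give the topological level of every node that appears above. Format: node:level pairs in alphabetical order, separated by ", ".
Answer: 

Op 1: add_edge(A, D). Edges now: 1
Op 2: add_edge(E, D). Edges now: 2
Op 3: add_edge(E, C). Edges now: 3
Op 4: add_edge(B, D). Edges now: 4
Op 5: add_edge(A, B). Edges now: 5
Op 6: add_edge(B, C). Edges now: 6
Op 7: add_edge(A, D) (duplicate, no change). Edges now: 6
Op 8: add_edge(B, E). Edges now: 7
Op 9: add_edge(A, E). Edges now: 8
Op 10: add_edge(A, C). Edges now: 9
Compute levels (Kahn BFS):
  sources (in-degree 0): A
  process A: level=0
    A->B: in-degree(B)=0, level(B)=1, enqueue
    A->C: in-degree(C)=2, level(C)>=1
    A->D: in-degree(D)=2, level(D)>=1
    A->E: in-degree(E)=1, level(E)>=1
  process B: level=1
    B->C: in-degree(C)=1, level(C)>=2
    B->D: in-degree(D)=1, level(D)>=2
    B->E: in-degree(E)=0, level(E)=2, enqueue
  process E: level=2
    E->C: in-degree(C)=0, level(C)=3, enqueue
    E->D: in-degree(D)=0, level(D)=3, enqueue
  process C: level=3
  process D: level=3
All levels: A:0, B:1, C:3, D:3, E:2

Answer: A:0, B:1, C:3, D:3, E:2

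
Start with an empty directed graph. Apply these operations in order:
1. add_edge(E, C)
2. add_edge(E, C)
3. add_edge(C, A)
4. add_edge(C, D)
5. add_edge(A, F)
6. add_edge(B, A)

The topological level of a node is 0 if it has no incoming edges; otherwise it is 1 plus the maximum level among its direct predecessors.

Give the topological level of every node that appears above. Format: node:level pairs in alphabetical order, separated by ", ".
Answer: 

Op 1: add_edge(E, C). Edges now: 1
Op 2: add_edge(E, C) (duplicate, no change). Edges now: 1
Op 3: add_edge(C, A). Edges now: 2
Op 4: add_edge(C, D). Edges now: 3
Op 5: add_edge(A, F). Edges now: 4
Op 6: add_edge(B, A). Edges now: 5
Compute levels (Kahn BFS):
  sources (in-degree 0): B, E
  process B: level=0
    B->A: in-degree(A)=1, level(A)>=1
  process E: level=0
    E->C: in-degree(C)=0, level(C)=1, enqueue
  process C: level=1
    C->A: in-degree(A)=0, level(A)=2, enqueue
    C->D: in-degree(D)=0, level(D)=2, enqueue
  process A: level=2
    A->F: in-degree(F)=0, level(F)=3, enqueue
  process D: level=2
  process F: level=3
All levels: A:2, B:0, C:1, D:2, E:0, F:3

Answer: A:2, B:0, C:1, D:2, E:0, F:3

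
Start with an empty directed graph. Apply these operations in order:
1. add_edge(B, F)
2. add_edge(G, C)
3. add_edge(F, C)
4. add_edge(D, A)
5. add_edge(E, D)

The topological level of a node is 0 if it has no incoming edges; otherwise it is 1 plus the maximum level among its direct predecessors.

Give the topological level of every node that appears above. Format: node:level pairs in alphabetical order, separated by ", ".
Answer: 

Answer: A:2, B:0, C:2, D:1, E:0, F:1, G:0

Derivation:
Op 1: add_edge(B, F). Edges now: 1
Op 2: add_edge(G, C). Edges now: 2
Op 3: add_edge(F, C). Edges now: 3
Op 4: add_edge(D, A). Edges now: 4
Op 5: add_edge(E, D). Edges now: 5
Compute levels (Kahn BFS):
  sources (in-degree 0): B, E, G
  process B: level=0
    B->F: in-degree(F)=0, level(F)=1, enqueue
  process E: level=0
    E->D: in-degree(D)=0, level(D)=1, enqueue
  process G: level=0
    G->C: in-degree(C)=1, level(C)>=1
  process F: level=1
    F->C: in-degree(C)=0, level(C)=2, enqueue
  process D: level=1
    D->A: in-degree(A)=0, level(A)=2, enqueue
  process C: level=2
  process A: level=2
All levels: A:2, B:0, C:2, D:1, E:0, F:1, G:0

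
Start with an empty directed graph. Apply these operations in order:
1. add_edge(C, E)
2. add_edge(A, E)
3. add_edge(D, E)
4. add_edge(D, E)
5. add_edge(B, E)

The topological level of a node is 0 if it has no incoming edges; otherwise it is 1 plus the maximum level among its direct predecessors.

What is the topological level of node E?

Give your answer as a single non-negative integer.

Op 1: add_edge(C, E). Edges now: 1
Op 2: add_edge(A, E). Edges now: 2
Op 3: add_edge(D, E). Edges now: 3
Op 4: add_edge(D, E) (duplicate, no change). Edges now: 3
Op 5: add_edge(B, E). Edges now: 4
Compute levels (Kahn BFS):
  sources (in-degree 0): A, B, C, D
  process A: level=0
    A->E: in-degree(E)=3, level(E)>=1
  process B: level=0
    B->E: in-degree(E)=2, level(E)>=1
  process C: level=0
    C->E: in-degree(E)=1, level(E)>=1
  process D: level=0
    D->E: in-degree(E)=0, level(E)=1, enqueue
  process E: level=1
All levels: A:0, B:0, C:0, D:0, E:1
level(E) = 1

Answer: 1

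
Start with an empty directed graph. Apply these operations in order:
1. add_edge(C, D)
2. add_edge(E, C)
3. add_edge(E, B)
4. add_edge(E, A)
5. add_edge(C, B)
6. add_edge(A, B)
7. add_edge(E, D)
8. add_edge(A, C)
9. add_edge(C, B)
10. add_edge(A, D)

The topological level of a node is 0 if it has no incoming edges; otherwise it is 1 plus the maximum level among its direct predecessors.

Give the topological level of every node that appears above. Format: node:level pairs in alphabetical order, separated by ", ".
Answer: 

Op 1: add_edge(C, D). Edges now: 1
Op 2: add_edge(E, C). Edges now: 2
Op 3: add_edge(E, B). Edges now: 3
Op 4: add_edge(E, A). Edges now: 4
Op 5: add_edge(C, B). Edges now: 5
Op 6: add_edge(A, B). Edges now: 6
Op 7: add_edge(E, D). Edges now: 7
Op 8: add_edge(A, C). Edges now: 8
Op 9: add_edge(C, B) (duplicate, no change). Edges now: 8
Op 10: add_edge(A, D). Edges now: 9
Compute levels (Kahn BFS):
  sources (in-degree 0): E
  process E: level=0
    E->A: in-degree(A)=0, level(A)=1, enqueue
    E->B: in-degree(B)=2, level(B)>=1
    E->C: in-degree(C)=1, level(C)>=1
    E->D: in-degree(D)=2, level(D)>=1
  process A: level=1
    A->B: in-degree(B)=1, level(B)>=2
    A->C: in-degree(C)=0, level(C)=2, enqueue
    A->D: in-degree(D)=1, level(D)>=2
  process C: level=2
    C->B: in-degree(B)=0, level(B)=3, enqueue
    C->D: in-degree(D)=0, level(D)=3, enqueue
  process B: level=3
  process D: level=3
All levels: A:1, B:3, C:2, D:3, E:0

Answer: A:1, B:3, C:2, D:3, E:0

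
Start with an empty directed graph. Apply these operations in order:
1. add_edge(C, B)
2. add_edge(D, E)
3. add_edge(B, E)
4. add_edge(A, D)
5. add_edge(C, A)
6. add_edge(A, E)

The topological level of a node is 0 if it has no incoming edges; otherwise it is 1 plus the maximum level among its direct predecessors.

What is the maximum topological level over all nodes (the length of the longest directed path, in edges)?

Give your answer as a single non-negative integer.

Answer: 3

Derivation:
Op 1: add_edge(C, B). Edges now: 1
Op 2: add_edge(D, E). Edges now: 2
Op 3: add_edge(B, E). Edges now: 3
Op 4: add_edge(A, D). Edges now: 4
Op 5: add_edge(C, A). Edges now: 5
Op 6: add_edge(A, E). Edges now: 6
Compute levels (Kahn BFS):
  sources (in-degree 0): C
  process C: level=0
    C->A: in-degree(A)=0, level(A)=1, enqueue
    C->B: in-degree(B)=0, level(B)=1, enqueue
  process A: level=1
    A->D: in-degree(D)=0, level(D)=2, enqueue
    A->E: in-degree(E)=2, level(E)>=2
  process B: level=1
    B->E: in-degree(E)=1, level(E)>=2
  process D: level=2
    D->E: in-degree(E)=0, level(E)=3, enqueue
  process E: level=3
All levels: A:1, B:1, C:0, D:2, E:3
max level = 3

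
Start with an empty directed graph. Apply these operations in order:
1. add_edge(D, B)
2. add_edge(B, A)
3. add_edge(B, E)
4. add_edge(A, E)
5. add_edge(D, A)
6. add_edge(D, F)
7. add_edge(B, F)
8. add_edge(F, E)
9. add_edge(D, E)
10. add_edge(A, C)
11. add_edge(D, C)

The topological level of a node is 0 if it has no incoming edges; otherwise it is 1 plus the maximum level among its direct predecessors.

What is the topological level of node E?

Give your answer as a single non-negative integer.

Op 1: add_edge(D, B). Edges now: 1
Op 2: add_edge(B, A). Edges now: 2
Op 3: add_edge(B, E). Edges now: 3
Op 4: add_edge(A, E). Edges now: 4
Op 5: add_edge(D, A). Edges now: 5
Op 6: add_edge(D, F). Edges now: 6
Op 7: add_edge(B, F). Edges now: 7
Op 8: add_edge(F, E). Edges now: 8
Op 9: add_edge(D, E). Edges now: 9
Op 10: add_edge(A, C). Edges now: 10
Op 11: add_edge(D, C). Edges now: 11
Compute levels (Kahn BFS):
  sources (in-degree 0): D
  process D: level=0
    D->A: in-degree(A)=1, level(A)>=1
    D->B: in-degree(B)=0, level(B)=1, enqueue
    D->C: in-degree(C)=1, level(C)>=1
    D->E: in-degree(E)=3, level(E)>=1
    D->F: in-degree(F)=1, level(F)>=1
  process B: level=1
    B->A: in-degree(A)=0, level(A)=2, enqueue
    B->E: in-degree(E)=2, level(E)>=2
    B->F: in-degree(F)=0, level(F)=2, enqueue
  process A: level=2
    A->C: in-degree(C)=0, level(C)=3, enqueue
    A->E: in-degree(E)=1, level(E)>=3
  process F: level=2
    F->E: in-degree(E)=0, level(E)=3, enqueue
  process C: level=3
  process E: level=3
All levels: A:2, B:1, C:3, D:0, E:3, F:2
level(E) = 3

Answer: 3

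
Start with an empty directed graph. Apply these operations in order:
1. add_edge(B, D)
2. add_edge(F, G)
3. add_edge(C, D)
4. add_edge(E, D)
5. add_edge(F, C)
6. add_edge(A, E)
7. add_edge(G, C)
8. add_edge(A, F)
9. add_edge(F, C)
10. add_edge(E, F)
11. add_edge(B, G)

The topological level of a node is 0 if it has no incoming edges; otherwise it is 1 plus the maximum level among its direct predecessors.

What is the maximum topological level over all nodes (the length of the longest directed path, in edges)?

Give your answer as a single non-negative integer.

Op 1: add_edge(B, D). Edges now: 1
Op 2: add_edge(F, G). Edges now: 2
Op 3: add_edge(C, D). Edges now: 3
Op 4: add_edge(E, D). Edges now: 4
Op 5: add_edge(F, C). Edges now: 5
Op 6: add_edge(A, E). Edges now: 6
Op 7: add_edge(G, C). Edges now: 7
Op 8: add_edge(A, F). Edges now: 8
Op 9: add_edge(F, C) (duplicate, no change). Edges now: 8
Op 10: add_edge(E, F). Edges now: 9
Op 11: add_edge(B, G). Edges now: 10
Compute levels (Kahn BFS):
  sources (in-degree 0): A, B
  process A: level=0
    A->E: in-degree(E)=0, level(E)=1, enqueue
    A->F: in-degree(F)=1, level(F)>=1
  process B: level=0
    B->D: in-degree(D)=2, level(D)>=1
    B->G: in-degree(G)=1, level(G)>=1
  process E: level=1
    E->D: in-degree(D)=1, level(D)>=2
    E->F: in-degree(F)=0, level(F)=2, enqueue
  process F: level=2
    F->C: in-degree(C)=1, level(C)>=3
    F->G: in-degree(G)=0, level(G)=3, enqueue
  process G: level=3
    G->C: in-degree(C)=0, level(C)=4, enqueue
  process C: level=4
    C->D: in-degree(D)=0, level(D)=5, enqueue
  process D: level=5
All levels: A:0, B:0, C:4, D:5, E:1, F:2, G:3
max level = 5

Answer: 5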